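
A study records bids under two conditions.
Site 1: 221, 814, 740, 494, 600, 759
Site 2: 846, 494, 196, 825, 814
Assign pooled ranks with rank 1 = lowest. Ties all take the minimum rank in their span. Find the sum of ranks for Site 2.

33

Sorted (ascending): 196, 221, 494, 494, 600, 740, 759, 814, 814, 825, 846
The 2 values of 494 occupy positions 3–4 → each gets rank 3.
The 2 values of 814 occupy positions 8–9 → each gets rank 8.
Site 2 values → pooled ranks: 846→11, 494→3, 196→1, 825→10, 814→8
Rank sum = 11 + 3 + 1 + 10 + 8 = 33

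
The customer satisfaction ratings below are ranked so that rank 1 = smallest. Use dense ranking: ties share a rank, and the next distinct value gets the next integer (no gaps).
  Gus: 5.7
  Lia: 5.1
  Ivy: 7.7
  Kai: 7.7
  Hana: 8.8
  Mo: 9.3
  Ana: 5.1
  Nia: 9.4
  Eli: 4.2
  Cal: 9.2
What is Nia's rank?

Sorted (ascending): 4.2, 5.1, 5.1, 5.7, 7.7, 7.7, 8.8, 9.2, 9.3, 9.4
The 2 values of 5.1 share dense rank 2.
The 2 values of 7.7 share dense rank 4.
Remaining distinct values take the next consecutive integers.
Nia has value 9.4 → rank 8.

8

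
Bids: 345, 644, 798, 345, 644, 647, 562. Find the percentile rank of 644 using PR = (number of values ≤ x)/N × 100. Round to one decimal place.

71.4

N = 7.
Strictly below 644: 3. Equal to 644: 2.
PR = 5/7 × 100 = 71.4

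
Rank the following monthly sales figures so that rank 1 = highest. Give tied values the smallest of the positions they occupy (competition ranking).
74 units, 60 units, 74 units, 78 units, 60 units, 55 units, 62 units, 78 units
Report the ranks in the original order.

3, 6, 3, 1, 6, 8, 5, 1

Sorted (descending): 78, 78, 74, 74, 62, 60, 60, 55
The 2 values of 78 occupy positions 1–2 → each gets rank 1.
The 2 values of 74 occupy positions 3–4 → each gets rank 3.
The 2 values of 60 occupy positions 6–7 → each gets rank 6.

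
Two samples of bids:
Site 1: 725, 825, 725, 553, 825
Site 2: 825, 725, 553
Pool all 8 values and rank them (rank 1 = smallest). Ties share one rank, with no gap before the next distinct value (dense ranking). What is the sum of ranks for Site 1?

Sorted (ascending): 553, 553, 725, 725, 725, 825, 825, 825
The 2 values of 553 share dense rank 1.
The 3 values of 725 share dense rank 2.
The 3 values of 825 share dense rank 3.
Site 1 values → pooled ranks: 725→2, 825→3, 725→2, 553→1, 825→3
Rank sum = 2 + 3 + 2 + 1 + 3 = 11

11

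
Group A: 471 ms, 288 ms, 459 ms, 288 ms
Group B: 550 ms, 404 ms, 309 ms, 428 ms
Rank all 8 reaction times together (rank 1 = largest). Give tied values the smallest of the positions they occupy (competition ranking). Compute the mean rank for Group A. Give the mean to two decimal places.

Sorted (descending): 550, 471, 459, 428, 404, 309, 288, 288
The 2 values of 288 occupy positions 7–8 → each gets rank 7.
Group A values → pooled ranks: 471→2, 288→7, 459→3, 288→7
Mean rank = (2 + 7 + 3 + 7) / 4 = 4.75

4.75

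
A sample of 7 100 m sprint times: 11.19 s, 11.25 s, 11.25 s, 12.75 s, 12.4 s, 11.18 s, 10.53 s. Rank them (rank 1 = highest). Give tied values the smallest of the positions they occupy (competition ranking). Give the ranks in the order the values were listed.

Sorted (descending): 12.75, 12.4, 11.25, 11.25, 11.19, 11.18, 10.53
The 2 values of 11.25 occupy positions 3–4 → each gets rank 3.

5, 3, 3, 1, 2, 6, 7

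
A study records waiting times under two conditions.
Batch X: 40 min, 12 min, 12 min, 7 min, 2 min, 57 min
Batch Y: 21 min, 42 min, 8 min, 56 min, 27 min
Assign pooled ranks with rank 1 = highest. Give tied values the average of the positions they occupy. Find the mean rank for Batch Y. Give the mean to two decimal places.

Sorted (descending): 57, 56, 42, 40, 27, 21, 12, 12, 8, 7, 2
The 2 values of 12 occupy positions 7–8 → average rank (7+8)/2 = 7.5.
Batch Y values → pooled ranks: 21→6, 42→3, 8→9, 56→2, 27→5
Mean rank = (6 + 3 + 9 + 2 + 5) / 5 = 5.00

5.00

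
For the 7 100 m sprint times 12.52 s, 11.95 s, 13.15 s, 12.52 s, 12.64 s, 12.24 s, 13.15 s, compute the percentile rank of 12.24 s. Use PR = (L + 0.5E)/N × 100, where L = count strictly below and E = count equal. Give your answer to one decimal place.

N = 7.
Strictly below 12.24: 1. Equal to 12.24: 1.
PR = (1 + 0.5·1)/7 × 100 = 21.4

21.4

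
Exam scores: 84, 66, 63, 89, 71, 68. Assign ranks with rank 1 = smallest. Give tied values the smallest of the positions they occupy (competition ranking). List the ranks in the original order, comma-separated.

Sorted (ascending): 63, 66, 68, 71, 84, 89
No ties — each value takes its position as its rank.

5, 2, 1, 6, 4, 3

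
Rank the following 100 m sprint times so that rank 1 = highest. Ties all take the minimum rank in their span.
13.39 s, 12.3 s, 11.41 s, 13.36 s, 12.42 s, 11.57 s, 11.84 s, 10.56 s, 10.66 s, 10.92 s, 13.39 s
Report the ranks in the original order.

Sorted (descending): 13.39, 13.39, 13.36, 12.42, 12.3, 11.84, 11.57, 11.41, 10.92, 10.66, 10.56
The 2 values of 13.39 occupy positions 1–2 → each gets rank 1.

1, 5, 8, 3, 4, 7, 6, 11, 10, 9, 1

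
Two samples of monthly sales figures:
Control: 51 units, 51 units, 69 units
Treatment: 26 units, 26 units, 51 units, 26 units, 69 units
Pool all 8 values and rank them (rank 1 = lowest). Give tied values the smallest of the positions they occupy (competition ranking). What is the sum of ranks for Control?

Sorted (ascending): 26, 26, 26, 51, 51, 51, 69, 69
The 3 values of 26 occupy positions 1–3 → each gets rank 1.
The 3 values of 51 occupy positions 4–6 → each gets rank 4.
The 2 values of 69 occupy positions 7–8 → each gets rank 7.
Control values → pooled ranks: 51→4, 51→4, 69→7
Rank sum = 4 + 4 + 7 = 15

15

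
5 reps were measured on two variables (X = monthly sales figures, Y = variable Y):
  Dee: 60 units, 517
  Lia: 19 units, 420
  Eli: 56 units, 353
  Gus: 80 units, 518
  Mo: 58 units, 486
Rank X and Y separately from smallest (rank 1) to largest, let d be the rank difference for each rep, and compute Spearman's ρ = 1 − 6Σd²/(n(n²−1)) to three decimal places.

0.900

Ranks of variable 1: 4, 1, 2, 5, 3
Ranks of variable 2: 4, 2, 1, 5, 3
d = r₁ − r₂: 0, -1, 1, 0, 0
d²: 0, 1, 1, 0, 0; Σd² = 2
ρ = 1 − 6·2/(5·24) = 1 − 12/120 = 0.900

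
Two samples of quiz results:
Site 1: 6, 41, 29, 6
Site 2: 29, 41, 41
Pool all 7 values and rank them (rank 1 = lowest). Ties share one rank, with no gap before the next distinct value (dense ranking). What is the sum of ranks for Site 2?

Sorted (ascending): 6, 6, 29, 29, 41, 41, 41
The 2 values of 6 share dense rank 1.
The 2 values of 29 share dense rank 2.
The 3 values of 41 share dense rank 3.
Site 2 values → pooled ranks: 29→2, 41→3, 41→3
Rank sum = 2 + 3 + 3 = 8

8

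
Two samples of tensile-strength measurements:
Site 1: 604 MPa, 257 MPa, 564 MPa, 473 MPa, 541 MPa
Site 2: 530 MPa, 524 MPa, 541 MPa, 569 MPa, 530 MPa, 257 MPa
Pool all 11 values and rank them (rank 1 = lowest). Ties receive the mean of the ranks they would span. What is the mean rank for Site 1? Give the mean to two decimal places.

Sorted (ascending): 257, 257, 473, 524, 530, 530, 541, 541, 564, 569, 604
The 2 values of 257 occupy positions 1–2 → average rank (1+2)/2 = 1.5.
The 2 values of 530 occupy positions 5–6 → average rank (5+6)/2 = 5.5.
The 2 values of 541 occupy positions 7–8 → average rank (7+8)/2 = 7.5.
Site 1 values → pooled ranks: 604→11, 257→1.5, 564→9, 473→3, 541→7.5
Mean rank = (11 + 1.5 + 9 + 3 + 7.5) / 5 = 6.40

6.40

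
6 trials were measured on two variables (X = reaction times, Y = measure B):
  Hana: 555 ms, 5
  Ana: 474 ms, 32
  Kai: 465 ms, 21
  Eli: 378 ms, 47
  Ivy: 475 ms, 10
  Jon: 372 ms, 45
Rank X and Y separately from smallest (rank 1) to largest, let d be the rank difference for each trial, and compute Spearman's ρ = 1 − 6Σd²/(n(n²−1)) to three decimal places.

-0.886

Ranks of variable 1: 6, 4, 3, 2, 5, 1
Ranks of variable 2: 1, 4, 3, 6, 2, 5
d = r₁ − r₂: 5, 0, 0, -4, 3, -4
d²: 25, 0, 0, 16, 9, 16; Σd² = 66
ρ = 1 − 6·66/(6·35) = 1 − 396/210 = -0.886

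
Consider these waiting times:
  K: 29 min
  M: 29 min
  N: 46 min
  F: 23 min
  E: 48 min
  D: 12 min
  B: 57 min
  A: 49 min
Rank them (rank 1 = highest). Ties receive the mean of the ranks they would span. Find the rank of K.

Sorted (descending): 57, 49, 48, 46, 29, 29, 23, 12
The 2 values of 29 occupy positions 5–6 → average rank (5+6)/2 = 5.5.
K has value 29 min → rank 5.5.

5.5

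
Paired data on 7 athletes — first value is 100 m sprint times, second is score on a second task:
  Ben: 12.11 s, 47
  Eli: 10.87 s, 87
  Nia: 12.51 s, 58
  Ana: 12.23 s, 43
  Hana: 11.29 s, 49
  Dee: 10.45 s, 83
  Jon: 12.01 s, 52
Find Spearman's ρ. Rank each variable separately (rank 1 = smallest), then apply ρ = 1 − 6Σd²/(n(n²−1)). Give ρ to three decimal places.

-0.571

Ranks of variable 1: 5, 2, 7, 6, 3, 1, 4
Ranks of variable 2: 2, 7, 5, 1, 3, 6, 4
d = r₁ − r₂: 3, -5, 2, 5, 0, -5, 0
d²: 9, 25, 4, 25, 0, 25, 0; Σd² = 88
ρ = 1 − 6·88/(7·48) = 1 − 528/336 = -0.571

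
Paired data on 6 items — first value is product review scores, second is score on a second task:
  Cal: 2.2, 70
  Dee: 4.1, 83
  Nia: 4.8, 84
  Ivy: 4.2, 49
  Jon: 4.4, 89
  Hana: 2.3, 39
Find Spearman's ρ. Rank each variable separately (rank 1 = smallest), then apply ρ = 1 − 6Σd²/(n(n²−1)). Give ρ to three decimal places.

0.657

Ranks of variable 1: 1, 3, 6, 4, 5, 2
Ranks of variable 2: 3, 4, 5, 2, 6, 1
d = r₁ − r₂: -2, -1, 1, 2, -1, 1
d²: 4, 1, 1, 4, 1, 1; Σd² = 12
ρ = 1 − 6·12/(6·35) = 1 − 72/210 = 0.657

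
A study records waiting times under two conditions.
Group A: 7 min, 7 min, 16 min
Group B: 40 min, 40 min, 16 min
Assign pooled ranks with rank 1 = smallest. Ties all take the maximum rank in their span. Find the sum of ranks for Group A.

Sorted (ascending): 7, 7, 16, 16, 40, 40
The 2 values of 7 occupy positions 1–2 → each gets rank 2.
The 2 values of 16 occupy positions 3–4 → each gets rank 4.
The 2 values of 40 occupy positions 5–6 → each gets rank 6.
Group A values → pooled ranks: 7→2, 7→2, 16→4
Rank sum = 2 + 2 + 4 = 8

8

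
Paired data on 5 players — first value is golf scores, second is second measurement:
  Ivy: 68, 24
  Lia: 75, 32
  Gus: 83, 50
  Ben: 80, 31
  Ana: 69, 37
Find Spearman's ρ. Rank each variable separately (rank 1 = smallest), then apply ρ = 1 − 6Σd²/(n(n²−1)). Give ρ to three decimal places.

0.600

Ranks of variable 1: 1, 3, 5, 4, 2
Ranks of variable 2: 1, 3, 5, 2, 4
d = r₁ − r₂: 0, 0, 0, 2, -2
d²: 0, 0, 0, 4, 4; Σd² = 8
ρ = 1 − 6·8/(5·24) = 1 − 48/120 = 0.600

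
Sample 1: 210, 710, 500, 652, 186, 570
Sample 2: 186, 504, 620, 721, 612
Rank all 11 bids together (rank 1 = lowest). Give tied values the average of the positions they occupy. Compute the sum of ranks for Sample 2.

Sorted (ascending): 186, 186, 210, 500, 504, 570, 612, 620, 652, 710, 721
The 2 values of 186 occupy positions 1–2 → average rank (1+2)/2 = 1.5.
Sample 2 values → pooled ranks: 186→1.5, 504→5, 620→8, 721→11, 612→7
Rank sum = 1.5 + 5 + 8 + 11 + 7 = 32.5

32.5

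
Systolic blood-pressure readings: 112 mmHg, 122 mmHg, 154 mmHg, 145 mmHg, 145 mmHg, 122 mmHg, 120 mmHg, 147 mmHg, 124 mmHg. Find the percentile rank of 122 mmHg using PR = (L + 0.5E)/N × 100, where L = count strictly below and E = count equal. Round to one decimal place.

33.3

N = 9.
Strictly below 122: 2. Equal to 122: 2.
PR = (2 + 0.5·2)/9 × 100 = 33.3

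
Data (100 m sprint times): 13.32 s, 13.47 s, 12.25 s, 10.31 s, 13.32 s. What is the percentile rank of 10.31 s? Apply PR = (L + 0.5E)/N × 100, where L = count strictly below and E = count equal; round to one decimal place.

N = 5.
Strictly below 10.31: 0. Equal to 10.31: 1.
PR = (0 + 0.5·1)/5 × 100 = 10.0

10.0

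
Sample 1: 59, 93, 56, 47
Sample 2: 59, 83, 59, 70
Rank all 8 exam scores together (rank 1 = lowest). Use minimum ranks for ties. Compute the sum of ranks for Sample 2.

19

Sorted (ascending): 47, 56, 59, 59, 59, 70, 83, 93
The 3 values of 59 occupy positions 3–5 → each gets rank 3.
Sample 2 values → pooled ranks: 59→3, 83→7, 59→3, 70→6
Rank sum = 3 + 7 + 3 + 6 = 19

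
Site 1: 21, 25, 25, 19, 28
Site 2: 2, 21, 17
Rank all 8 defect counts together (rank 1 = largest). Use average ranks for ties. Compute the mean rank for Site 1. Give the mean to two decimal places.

Sorted (descending): 28, 25, 25, 21, 21, 19, 17, 2
The 2 values of 25 occupy positions 2–3 → average rank (2+3)/2 = 2.5.
The 2 values of 21 occupy positions 4–5 → average rank (4+5)/2 = 4.5.
Site 1 values → pooled ranks: 21→4.5, 25→2.5, 25→2.5, 19→6, 28→1
Mean rank = (4.5 + 2.5 + 2.5 + 6 + 1) / 5 = 3.30

3.30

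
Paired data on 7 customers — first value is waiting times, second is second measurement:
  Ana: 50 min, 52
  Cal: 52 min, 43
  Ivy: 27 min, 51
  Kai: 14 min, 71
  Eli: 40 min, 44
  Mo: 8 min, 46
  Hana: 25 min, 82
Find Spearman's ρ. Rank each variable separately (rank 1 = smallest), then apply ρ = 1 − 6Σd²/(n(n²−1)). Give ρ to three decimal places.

Ranks of variable 1: 6, 7, 4, 2, 5, 1, 3
Ranks of variable 2: 5, 1, 4, 6, 2, 3, 7
d = r₁ − r₂: 1, 6, 0, -4, 3, -2, -4
d²: 1, 36, 0, 16, 9, 4, 16; Σd² = 82
ρ = 1 − 6·82/(7·48) = 1 − 492/336 = -0.464

-0.464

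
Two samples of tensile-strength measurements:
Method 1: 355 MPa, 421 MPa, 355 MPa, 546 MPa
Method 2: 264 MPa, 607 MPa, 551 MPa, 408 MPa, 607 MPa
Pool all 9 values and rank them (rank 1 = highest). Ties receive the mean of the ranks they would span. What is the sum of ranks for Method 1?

24

Sorted (descending): 607, 607, 551, 546, 421, 408, 355, 355, 264
The 2 values of 607 occupy positions 1–2 → average rank (1+2)/2 = 1.5.
The 2 values of 355 occupy positions 7–8 → average rank (7+8)/2 = 7.5.
Method 1 values → pooled ranks: 355→7.5, 421→5, 355→7.5, 546→4
Rank sum = 7.5 + 5 + 7.5 + 4 = 24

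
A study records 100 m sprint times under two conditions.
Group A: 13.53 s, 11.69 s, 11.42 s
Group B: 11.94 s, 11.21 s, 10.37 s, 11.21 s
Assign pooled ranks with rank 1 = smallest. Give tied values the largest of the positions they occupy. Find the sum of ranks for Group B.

Sorted (ascending): 10.37, 11.21, 11.21, 11.42, 11.69, 11.94, 13.53
The 2 values of 11.21 occupy positions 2–3 → each gets rank 3.
Group B values → pooled ranks: 11.94→6, 11.21→3, 10.37→1, 11.21→3
Rank sum = 6 + 3 + 1 + 3 = 13

13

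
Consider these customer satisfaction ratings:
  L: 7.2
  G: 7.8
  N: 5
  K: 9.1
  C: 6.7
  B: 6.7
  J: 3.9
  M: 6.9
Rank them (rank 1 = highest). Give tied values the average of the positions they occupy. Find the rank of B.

5.5

Sorted (descending): 9.1, 7.8, 7.2, 6.9, 6.7, 6.7, 5, 3.9
The 2 values of 6.7 occupy positions 5–6 → average rank (5+6)/2 = 5.5.
B has value 6.7 → rank 5.5.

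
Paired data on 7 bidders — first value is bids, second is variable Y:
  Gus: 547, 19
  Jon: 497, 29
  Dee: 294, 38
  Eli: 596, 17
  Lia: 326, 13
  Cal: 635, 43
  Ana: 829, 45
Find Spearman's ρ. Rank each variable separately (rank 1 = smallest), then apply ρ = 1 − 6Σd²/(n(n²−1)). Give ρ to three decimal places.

0.500

Ranks of variable 1: 4, 3, 1, 5, 2, 6, 7
Ranks of variable 2: 3, 4, 5, 2, 1, 6, 7
d = r₁ − r₂: 1, -1, -4, 3, 1, 0, 0
d²: 1, 1, 16, 9, 1, 0, 0; Σd² = 28
ρ = 1 − 6·28/(7·48) = 1 − 168/336 = 0.500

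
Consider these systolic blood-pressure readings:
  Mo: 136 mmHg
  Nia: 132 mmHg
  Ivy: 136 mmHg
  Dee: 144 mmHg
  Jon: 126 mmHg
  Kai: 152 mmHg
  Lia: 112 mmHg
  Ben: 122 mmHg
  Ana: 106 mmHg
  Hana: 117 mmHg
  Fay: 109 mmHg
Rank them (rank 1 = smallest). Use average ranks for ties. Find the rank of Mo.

Sorted (ascending): 106, 109, 112, 117, 122, 126, 132, 136, 136, 144, 152
The 2 values of 136 occupy positions 8–9 → average rank (8+9)/2 = 8.5.
Mo has value 136 mmHg → rank 8.5.

8.5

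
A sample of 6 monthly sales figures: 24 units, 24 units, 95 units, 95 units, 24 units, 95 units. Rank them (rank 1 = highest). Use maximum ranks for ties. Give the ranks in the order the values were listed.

6, 6, 3, 3, 6, 3

Sorted (descending): 95, 95, 95, 24, 24, 24
The 3 values of 95 occupy positions 1–3 → each gets rank 3.
The 3 values of 24 occupy positions 4–6 → each gets rank 6.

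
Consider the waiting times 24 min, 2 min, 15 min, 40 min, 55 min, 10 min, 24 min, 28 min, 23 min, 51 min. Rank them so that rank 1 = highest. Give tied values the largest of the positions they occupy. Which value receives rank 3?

Sorted (descending): 55, 51, 40, 28, 24, 24, 23, 15, 10, 2
The 2 values of 24 occupy positions 5–6 → each gets rank 6.
Rank 3 → value 40.

40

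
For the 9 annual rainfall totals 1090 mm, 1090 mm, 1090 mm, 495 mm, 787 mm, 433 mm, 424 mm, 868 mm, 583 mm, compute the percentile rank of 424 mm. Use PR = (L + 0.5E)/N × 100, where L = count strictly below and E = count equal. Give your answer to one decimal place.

5.6

N = 9.
Strictly below 424: 0. Equal to 424: 1.
PR = (0 + 0.5·1)/9 × 100 = 5.6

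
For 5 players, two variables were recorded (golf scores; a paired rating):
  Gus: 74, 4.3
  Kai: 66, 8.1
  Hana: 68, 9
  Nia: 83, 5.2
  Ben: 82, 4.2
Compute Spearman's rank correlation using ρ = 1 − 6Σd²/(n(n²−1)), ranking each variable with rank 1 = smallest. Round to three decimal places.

Ranks of variable 1: 3, 1, 2, 5, 4
Ranks of variable 2: 2, 4, 5, 3, 1
d = r₁ − r₂: 1, -3, -3, 2, 3
d²: 1, 9, 9, 4, 9; Σd² = 32
ρ = 1 − 6·32/(5·24) = 1 − 192/120 = -0.600

-0.600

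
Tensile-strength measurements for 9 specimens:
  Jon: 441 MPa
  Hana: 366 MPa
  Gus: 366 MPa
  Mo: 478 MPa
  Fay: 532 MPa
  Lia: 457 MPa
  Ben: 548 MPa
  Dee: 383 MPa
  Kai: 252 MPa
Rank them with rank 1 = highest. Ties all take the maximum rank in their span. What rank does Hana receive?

Sorted (descending): 548, 532, 478, 457, 441, 383, 366, 366, 252
The 2 values of 366 occupy positions 7–8 → each gets rank 8.
Hana has value 366 MPa → rank 8.

8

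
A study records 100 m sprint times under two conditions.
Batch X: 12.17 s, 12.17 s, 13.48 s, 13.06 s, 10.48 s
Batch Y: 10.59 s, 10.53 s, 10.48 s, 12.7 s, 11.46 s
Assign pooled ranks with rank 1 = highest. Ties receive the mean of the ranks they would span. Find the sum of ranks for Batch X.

Sorted (descending): 13.48, 13.06, 12.7, 12.17, 12.17, 11.46, 10.59, 10.53, 10.48, 10.48
The 2 values of 12.17 occupy positions 4–5 → average rank (4+5)/2 = 4.5.
The 2 values of 10.48 occupy positions 9–10 → average rank (9+10)/2 = 9.5.
Batch X values → pooled ranks: 12.17→4.5, 12.17→4.5, 13.48→1, 13.06→2, 10.48→9.5
Rank sum = 4.5 + 4.5 + 1 + 2 + 9.5 = 21.5

21.5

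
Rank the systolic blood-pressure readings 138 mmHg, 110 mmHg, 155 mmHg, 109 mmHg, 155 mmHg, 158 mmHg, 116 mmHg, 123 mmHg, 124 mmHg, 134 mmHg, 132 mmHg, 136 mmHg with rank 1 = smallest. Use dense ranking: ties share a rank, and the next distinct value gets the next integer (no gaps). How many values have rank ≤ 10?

Sorted (ascending): 109, 110, 116, 123, 124, 132, 134, 136, 138, 155, 155, 158
The 2 values of 155 share dense rank 10.
Remaining distinct values take the next consecutive integers.
Ranks ≤ 10: {1, 2, 3, 4, 5, 6, 7, 8, 9, 10, 10} → 11 values.

11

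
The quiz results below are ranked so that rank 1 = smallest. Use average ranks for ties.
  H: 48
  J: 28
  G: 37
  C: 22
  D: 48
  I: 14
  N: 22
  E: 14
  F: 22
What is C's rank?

4

Sorted (ascending): 14, 14, 22, 22, 22, 28, 37, 48, 48
The 2 values of 14 occupy positions 1–2 → average rank (1+2)/2 = 1.5.
The 3 values of 22 occupy positions 3–5 → average rank 4.
The 2 values of 48 occupy positions 8–9 → average rank (8+9)/2 = 8.5.
C has value 22 → rank 4.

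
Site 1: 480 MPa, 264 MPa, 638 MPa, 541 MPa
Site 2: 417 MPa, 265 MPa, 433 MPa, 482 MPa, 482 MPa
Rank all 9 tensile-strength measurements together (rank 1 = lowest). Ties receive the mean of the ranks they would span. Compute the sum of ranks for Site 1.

Sorted (ascending): 264, 265, 417, 433, 480, 482, 482, 541, 638
The 2 values of 482 occupy positions 6–7 → average rank (6+7)/2 = 6.5.
Site 1 values → pooled ranks: 480→5, 264→1, 638→9, 541→8
Rank sum = 5 + 1 + 9 + 8 = 23

23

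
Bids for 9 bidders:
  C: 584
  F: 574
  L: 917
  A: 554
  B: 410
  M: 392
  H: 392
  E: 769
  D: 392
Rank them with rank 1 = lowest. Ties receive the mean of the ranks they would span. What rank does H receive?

2

Sorted (ascending): 392, 392, 392, 410, 554, 574, 584, 769, 917
The 3 values of 392 occupy positions 1–3 → average rank 2.
H has value 392 → rank 2.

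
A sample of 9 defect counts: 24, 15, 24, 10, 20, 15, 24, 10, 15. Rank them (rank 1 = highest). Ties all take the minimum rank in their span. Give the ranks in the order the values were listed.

Sorted (descending): 24, 24, 24, 20, 15, 15, 15, 10, 10
The 3 values of 24 occupy positions 1–3 → each gets rank 1.
The 3 values of 15 occupy positions 5–7 → each gets rank 5.
The 2 values of 10 occupy positions 8–9 → each gets rank 8.

1, 5, 1, 8, 4, 5, 1, 8, 5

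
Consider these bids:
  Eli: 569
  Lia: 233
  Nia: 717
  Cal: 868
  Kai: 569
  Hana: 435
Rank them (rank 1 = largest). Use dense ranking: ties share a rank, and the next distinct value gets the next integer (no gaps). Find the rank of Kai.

Sorted (descending): 868, 717, 569, 569, 435, 233
The 2 values of 569 share dense rank 3.
Remaining distinct values take the next consecutive integers.
Kai has value 569 → rank 3.

3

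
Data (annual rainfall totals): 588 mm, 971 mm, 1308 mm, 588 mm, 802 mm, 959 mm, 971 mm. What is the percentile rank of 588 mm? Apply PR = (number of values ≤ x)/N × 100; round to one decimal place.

N = 7.
Strictly below 588: 0. Equal to 588: 2.
PR = 2/7 × 100 = 28.6

28.6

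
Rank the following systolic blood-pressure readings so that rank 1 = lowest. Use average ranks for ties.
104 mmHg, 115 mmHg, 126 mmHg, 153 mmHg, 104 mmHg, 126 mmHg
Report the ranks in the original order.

Sorted (ascending): 104, 104, 115, 126, 126, 153
The 2 values of 104 occupy positions 1–2 → average rank (1+2)/2 = 1.5.
The 2 values of 126 occupy positions 4–5 → average rank (4+5)/2 = 4.5.

1.5, 3, 4.5, 6, 1.5, 4.5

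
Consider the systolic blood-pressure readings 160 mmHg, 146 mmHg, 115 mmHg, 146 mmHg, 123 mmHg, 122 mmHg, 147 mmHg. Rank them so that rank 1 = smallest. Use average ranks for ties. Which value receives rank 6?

147

Sorted (ascending): 115, 122, 123, 146, 146, 147, 160
The 2 values of 146 occupy positions 4–5 → average rank (4+5)/2 = 4.5.
Rank 6 → value 147.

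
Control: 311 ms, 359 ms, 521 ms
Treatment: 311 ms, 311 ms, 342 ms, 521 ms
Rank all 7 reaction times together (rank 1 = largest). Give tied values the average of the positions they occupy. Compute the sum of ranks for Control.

10.5

Sorted (descending): 521, 521, 359, 342, 311, 311, 311
The 2 values of 521 occupy positions 1–2 → average rank (1+2)/2 = 1.5.
The 3 values of 311 occupy positions 5–7 → average rank 6.
Control values → pooled ranks: 311→6, 359→3, 521→1.5
Rank sum = 6 + 3 + 1.5 = 10.5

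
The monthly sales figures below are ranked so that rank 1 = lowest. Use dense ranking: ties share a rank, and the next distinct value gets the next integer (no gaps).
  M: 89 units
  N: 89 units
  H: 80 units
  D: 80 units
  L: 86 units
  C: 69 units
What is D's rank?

Sorted (ascending): 69, 80, 80, 86, 89, 89
The 2 values of 80 share dense rank 2.
The 2 values of 89 share dense rank 4.
Remaining distinct values take the next consecutive integers.
D has value 80 units → rank 2.

2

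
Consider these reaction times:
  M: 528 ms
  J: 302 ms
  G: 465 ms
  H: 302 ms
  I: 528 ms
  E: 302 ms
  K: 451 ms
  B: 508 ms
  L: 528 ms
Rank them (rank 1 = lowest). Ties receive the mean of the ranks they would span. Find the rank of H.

2

Sorted (ascending): 302, 302, 302, 451, 465, 508, 528, 528, 528
The 3 values of 302 occupy positions 1–3 → average rank 2.
The 3 values of 528 occupy positions 7–9 → average rank 8.
H has value 302 ms → rank 2.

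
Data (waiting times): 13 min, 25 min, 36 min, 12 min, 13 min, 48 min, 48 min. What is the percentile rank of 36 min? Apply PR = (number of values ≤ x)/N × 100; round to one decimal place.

N = 7.
Strictly below 36: 4. Equal to 36: 1.
PR = 5/7 × 100 = 71.4

71.4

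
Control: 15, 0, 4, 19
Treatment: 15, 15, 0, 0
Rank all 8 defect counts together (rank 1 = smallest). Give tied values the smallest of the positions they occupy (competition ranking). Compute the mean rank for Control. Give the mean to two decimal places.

Sorted (ascending): 0, 0, 0, 4, 15, 15, 15, 19
The 3 values of 0 occupy positions 1–3 → each gets rank 1.
The 3 values of 15 occupy positions 5–7 → each gets rank 5.
Control values → pooled ranks: 15→5, 0→1, 4→4, 19→8
Mean rank = (5 + 1 + 4 + 8) / 4 = 4.50

4.50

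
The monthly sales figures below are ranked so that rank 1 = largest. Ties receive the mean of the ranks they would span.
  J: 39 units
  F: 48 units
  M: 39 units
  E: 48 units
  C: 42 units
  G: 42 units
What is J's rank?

5.5

Sorted (descending): 48, 48, 42, 42, 39, 39
The 2 values of 48 occupy positions 1–2 → average rank (1+2)/2 = 1.5.
The 2 values of 42 occupy positions 3–4 → average rank (3+4)/2 = 3.5.
The 2 values of 39 occupy positions 5–6 → average rank (5+6)/2 = 5.5.
J has value 39 units → rank 5.5.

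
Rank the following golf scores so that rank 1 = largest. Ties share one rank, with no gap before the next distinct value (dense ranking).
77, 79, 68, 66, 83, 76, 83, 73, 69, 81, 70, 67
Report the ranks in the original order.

4, 3, 9, 11, 1, 5, 1, 6, 8, 2, 7, 10

Sorted (descending): 83, 83, 81, 79, 77, 76, 73, 70, 69, 68, 67, 66
The 2 values of 83 share dense rank 1.
Remaining distinct values take the next consecutive integers.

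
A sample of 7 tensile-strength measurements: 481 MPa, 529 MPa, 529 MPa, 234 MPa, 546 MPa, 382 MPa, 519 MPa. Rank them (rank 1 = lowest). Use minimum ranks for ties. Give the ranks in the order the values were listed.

3, 5, 5, 1, 7, 2, 4

Sorted (ascending): 234, 382, 481, 519, 529, 529, 546
The 2 values of 529 occupy positions 5–6 → each gets rank 5.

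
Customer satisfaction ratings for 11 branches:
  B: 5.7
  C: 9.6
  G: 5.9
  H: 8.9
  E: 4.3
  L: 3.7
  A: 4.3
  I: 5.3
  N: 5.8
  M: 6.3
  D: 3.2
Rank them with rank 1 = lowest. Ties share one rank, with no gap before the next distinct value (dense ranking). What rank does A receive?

Sorted (ascending): 3.2, 3.7, 4.3, 4.3, 5.3, 5.7, 5.8, 5.9, 6.3, 8.9, 9.6
The 2 values of 4.3 share dense rank 3.
Remaining distinct values take the next consecutive integers.
A has value 4.3 → rank 3.

3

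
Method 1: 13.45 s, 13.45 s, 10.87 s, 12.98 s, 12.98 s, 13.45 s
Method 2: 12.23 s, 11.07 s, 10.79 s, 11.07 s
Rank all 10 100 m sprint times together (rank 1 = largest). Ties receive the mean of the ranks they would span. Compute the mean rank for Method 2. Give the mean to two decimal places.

Sorted (descending): 13.45, 13.45, 13.45, 12.98, 12.98, 12.23, 11.07, 11.07, 10.87, 10.79
The 3 values of 13.45 occupy positions 1–3 → average rank 2.
The 2 values of 12.98 occupy positions 4–5 → average rank (4+5)/2 = 4.5.
The 2 values of 11.07 occupy positions 7–8 → average rank (7+8)/2 = 7.5.
Method 2 values → pooled ranks: 12.23→6, 11.07→7.5, 10.79→10, 11.07→7.5
Mean rank = (6 + 7.5 + 10 + 7.5) / 4 = 7.75

7.75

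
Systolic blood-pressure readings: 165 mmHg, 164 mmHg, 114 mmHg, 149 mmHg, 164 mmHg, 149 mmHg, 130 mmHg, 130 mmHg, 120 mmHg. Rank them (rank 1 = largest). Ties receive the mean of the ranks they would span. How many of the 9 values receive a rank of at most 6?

5

Sorted (descending): 165, 164, 164, 149, 149, 130, 130, 120, 114
The 2 values of 164 occupy positions 2–3 → average rank (2+3)/2 = 2.5.
The 2 values of 149 occupy positions 4–5 → average rank (4+5)/2 = 4.5.
The 2 values of 130 occupy positions 6–7 → average rank (6+7)/2 = 6.5.
Ranks ≤ 6: {1, 2.5, 2.5, 4.5, 4.5} → 5 values.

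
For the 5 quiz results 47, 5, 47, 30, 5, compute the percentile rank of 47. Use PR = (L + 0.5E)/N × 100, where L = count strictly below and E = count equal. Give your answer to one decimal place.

80.0

N = 5.
Strictly below 47: 3. Equal to 47: 2.
PR = (3 + 0.5·2)/5 × 100 = 80.0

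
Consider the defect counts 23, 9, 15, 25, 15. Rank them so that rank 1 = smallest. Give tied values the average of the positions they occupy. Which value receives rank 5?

Sorted (ascending): 9, 15, 15, 23, 25
The 2 values of 15 occupy positions 2–3 → average rank (2+3)/2 = 2.5.
Rank 5 → value 25.

25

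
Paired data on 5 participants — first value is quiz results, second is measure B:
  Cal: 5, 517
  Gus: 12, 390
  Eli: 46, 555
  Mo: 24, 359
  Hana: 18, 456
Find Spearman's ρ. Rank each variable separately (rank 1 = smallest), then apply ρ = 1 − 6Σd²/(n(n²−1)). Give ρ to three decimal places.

Ranks of variable 1: 1, 2, 5, 4, 3
Ranks of variable 2: 4, 2, 5, 1, 3
d = r₁ − r₂: -3, 0, 0, 3, 0
d²: 9, 0, 0, 9, 0; Σd² = 18
ρ = 1 − 6·18/(5·24) = 1 − 108/120 = 0.100

0.100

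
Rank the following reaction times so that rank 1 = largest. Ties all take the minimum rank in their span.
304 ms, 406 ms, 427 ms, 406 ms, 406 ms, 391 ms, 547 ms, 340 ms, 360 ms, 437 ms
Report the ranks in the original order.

Sorted (descending): 547, 437, 427, 406, 406, 406, 391, 360, 340, 304
The 3 values of 406 occupy positions 4–6 → each gets rank 4.

10, 4, 3, 4, 4, 7, 1, 9, 8, 2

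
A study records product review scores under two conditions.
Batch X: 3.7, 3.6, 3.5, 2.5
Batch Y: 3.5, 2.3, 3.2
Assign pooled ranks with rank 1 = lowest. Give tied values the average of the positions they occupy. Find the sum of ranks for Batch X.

19.5

Sorted (ascending): 2.3, 2.5, 3.2, 3.5, 3.5, 3.6, 3.7
The 2 values of 3.5 occupy positions 4–5 → average rank (4+5)/2 = 4.5.
Batch X values → pooled ranks: 3.7→7, 3.6→6, 3.5→4.5, 2.5→2
Rank sum = 7 + 6 + 4.5 + 2 = 19.5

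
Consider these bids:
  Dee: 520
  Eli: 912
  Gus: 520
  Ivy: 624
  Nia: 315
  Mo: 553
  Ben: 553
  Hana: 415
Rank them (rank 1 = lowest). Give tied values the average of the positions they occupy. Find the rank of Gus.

Sorted (ascending): 315, 415, 520, 520, 553, 553, 624, 912
The 2 values of 520 occupy positions 3–4 → average rank (3+4)/2 = 3.5.
The 2 values of 553 occupy positions 5–6 → average rank (5+6)/2 = 5.5.
Gus has value 520 → rank 3.5.

3.5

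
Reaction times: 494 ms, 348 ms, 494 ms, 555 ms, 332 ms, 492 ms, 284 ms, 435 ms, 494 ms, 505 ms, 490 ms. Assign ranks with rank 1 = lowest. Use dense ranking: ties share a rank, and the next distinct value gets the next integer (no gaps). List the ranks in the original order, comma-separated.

Sorted (ascending): 284, 332, 348, 435, 490, 492, 494, 494, 494, 505, 555
The 3 values of 494 share dense rank 7.
Remaining distinct values take the next consecutive integers.

7, 3, 7, 9, 2, 6, 1, 4, 7, 8, 5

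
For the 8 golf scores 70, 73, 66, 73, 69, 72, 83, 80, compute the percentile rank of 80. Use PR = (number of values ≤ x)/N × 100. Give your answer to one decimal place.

87.5

N = 8.
Strictly below 80: 6. Equal to 80: 1.
PR = 7/8 × 100 = 87.5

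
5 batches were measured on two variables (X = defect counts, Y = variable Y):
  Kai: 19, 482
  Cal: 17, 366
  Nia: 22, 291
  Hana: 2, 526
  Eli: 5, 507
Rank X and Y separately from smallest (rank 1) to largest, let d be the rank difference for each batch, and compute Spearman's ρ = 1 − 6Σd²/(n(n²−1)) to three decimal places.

-0.900

Ranks of variable 1: 4, 3, 5, 1, 2
Ranks of variable 2: 3, 2, 1, 5, 4
d = r₁ − r₂: 1, 1, 4, -4, -2
d²: 1, 1, 16, 16, 4; Σd² = 38
ρ = 1 − 6·38/(5·24) = 1 − 228/120 = -0.900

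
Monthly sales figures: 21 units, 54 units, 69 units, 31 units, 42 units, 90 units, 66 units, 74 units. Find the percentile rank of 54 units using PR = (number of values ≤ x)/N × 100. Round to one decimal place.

50.0

N = 8.
Strictly below 54: 3. Equal to 54: 1.
PR = 4/8 × 100 = 50.0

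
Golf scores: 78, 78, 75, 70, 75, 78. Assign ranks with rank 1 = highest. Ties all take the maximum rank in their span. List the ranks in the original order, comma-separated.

3, 3, 5, 6, 5, 3

Sorted (descending): 78, 78, 78, 75, 75, 70
The 3 values of 78 occupy positions 1–3 → each gets rank 3.
The 2 values of 75 occupy positions 4–5 → each gets rank 5.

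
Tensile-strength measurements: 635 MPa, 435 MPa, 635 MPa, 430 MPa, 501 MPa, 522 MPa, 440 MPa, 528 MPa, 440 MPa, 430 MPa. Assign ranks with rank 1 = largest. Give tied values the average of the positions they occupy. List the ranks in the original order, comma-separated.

1.5, 8, 1.5, 9.5, 5, 4, 6.5, 3, 6.5, 9.5

Sorted (descending): 635, 635, 528, 522, 501, 440, 440, 435, 430, 430
The 2 values of 635 occupy positions 1–2 → average rank (1+2)/2 = 1.5.
The 2 values of 440 occupy positions 6–7 → average rank (6+7)/2 = 6.5.
The 2 values of 430 occupy positions 9–10 → average rank (9+10)/2 = 9.5.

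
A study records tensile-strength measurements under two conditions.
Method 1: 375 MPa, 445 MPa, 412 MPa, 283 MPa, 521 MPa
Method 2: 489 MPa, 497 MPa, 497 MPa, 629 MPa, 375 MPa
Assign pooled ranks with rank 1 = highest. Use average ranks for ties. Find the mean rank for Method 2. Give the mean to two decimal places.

4.30

Sorted (descending): 629, 521, 497, 497, 489, 445, 412, 375, 375, 283
The 2 values of 497 occupy positions 3–4 → average rank (3+4)/2 = 3.5.
The 2 values of 375 occupy positions 8–9 → average rank (8+9)/2 = 8.5.
Method 2 values → pooled ranks: 489→5, 497→3.5, 497→3.5, 629→1, 375→8.5
Mean rank = (5 + 3.5 + 3.5 + 1 + 8.5) / 5 = 4.30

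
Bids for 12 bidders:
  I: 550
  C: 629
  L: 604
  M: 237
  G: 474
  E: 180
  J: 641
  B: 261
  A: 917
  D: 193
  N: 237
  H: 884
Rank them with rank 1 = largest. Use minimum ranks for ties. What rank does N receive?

9

Sorted (descending): 917, 884, 641, 629, 604, 550, 474, 261, 237, 237, 193, 180
The 2 values of 237 occupy positions 9–10 → each gets rank 9.
N has value 237 → rank 9.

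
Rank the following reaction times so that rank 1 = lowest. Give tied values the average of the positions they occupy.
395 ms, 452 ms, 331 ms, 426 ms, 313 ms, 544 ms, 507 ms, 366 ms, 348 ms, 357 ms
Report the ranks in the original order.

Sorted (ascending): 313, 331, 348, 357, 366, 395, 426, 452, 507, 544
No ties — each value takes its position as its rank.

6, 8, 2, 7, 1, 10, 9, 5, 3, 4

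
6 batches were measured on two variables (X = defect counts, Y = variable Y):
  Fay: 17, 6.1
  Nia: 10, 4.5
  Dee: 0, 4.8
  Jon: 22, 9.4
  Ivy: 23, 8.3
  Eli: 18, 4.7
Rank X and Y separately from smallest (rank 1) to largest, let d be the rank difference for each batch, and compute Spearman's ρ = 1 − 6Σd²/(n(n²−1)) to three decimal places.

0.657

Ranks of variable 1: 3, 2, 1, 5, 6, 4
Ranks of variable 2: 4, 1, 3, 6, 5, 2
d = r₁ − r₂: -1, 1, -2, -1, 1, 2
d²: 1, 1, 4, 1, 1, 4; Σd² = 12
ρ = 1 − 6·12/(6·35) = 1 − 72/210 = 0.657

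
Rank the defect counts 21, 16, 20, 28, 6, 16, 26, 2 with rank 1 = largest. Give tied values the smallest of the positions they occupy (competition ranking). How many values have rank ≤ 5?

6

Sorted (descending): 28, 26, 21, 20, 16, 16, 6, 2
The 2 values of 16 occupy positions 5–6 → each gets rank 5.
Ranks ≤ 5: {1, 2, 3, 4, 5, 5} → 6 values.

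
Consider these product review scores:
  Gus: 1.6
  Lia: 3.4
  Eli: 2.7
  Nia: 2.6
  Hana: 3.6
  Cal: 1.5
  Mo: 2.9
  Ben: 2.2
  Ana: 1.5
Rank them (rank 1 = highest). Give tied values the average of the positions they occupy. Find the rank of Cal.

Sorted (descending): 3.6, 3.4, 2.9, 2.7, 2.6, 2.2, 1.6, 1.5, 1.5
The 2 values of 1.5 occupy positions 8–9 → average rank (8+9)/2 = 8.5.
Cal has value 1.5 → rank 8.5.

8.5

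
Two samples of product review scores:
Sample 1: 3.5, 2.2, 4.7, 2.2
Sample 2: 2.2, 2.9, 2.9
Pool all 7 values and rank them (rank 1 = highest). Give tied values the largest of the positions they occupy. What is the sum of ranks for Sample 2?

15

Sorted (descending): 4.7, 3.5, 2.9, 2.9, 2.2, 2.2, 2.2
The 2 values of 2.9 occupy positions 3–4 → each gets rank 4.
The 3 values of 2.2 occupy positions 5–7 → each gets rank 7.
Sample 2 values → pooled ranks: 2.2→7, 2.9→4, 2.9→4
Rank sum = 7 + 4 + 4 = 15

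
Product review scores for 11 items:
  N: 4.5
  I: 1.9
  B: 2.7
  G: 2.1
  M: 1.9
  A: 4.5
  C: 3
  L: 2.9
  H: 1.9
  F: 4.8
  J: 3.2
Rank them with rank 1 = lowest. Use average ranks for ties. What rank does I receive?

2

Sorted (ascending): 1.9, 1.9, 1.9, 2.1, 2.7, 2.9, 3, 3.2, 4.5, 4.5, 4.8
The 3 values of 1.9 occupy positions 1–3 → average rank 2.
The 2 values of 4.5 occupy positions 9–10 → average rank (9+10)/2 = 9.5.
I has value 1.9 → rank 2.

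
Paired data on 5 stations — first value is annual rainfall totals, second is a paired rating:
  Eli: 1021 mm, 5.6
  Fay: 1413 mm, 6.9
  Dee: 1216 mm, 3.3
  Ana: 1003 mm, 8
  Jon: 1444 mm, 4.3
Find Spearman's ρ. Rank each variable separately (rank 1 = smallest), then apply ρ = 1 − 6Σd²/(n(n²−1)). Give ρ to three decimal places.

Ranks of variable 1: 2, 4, 3, 1, 5
Ranks of variable 2: 3, 4, 1, 5, 2
d = r₁ − r₂: -1, 0, 2, -4, 3
d²: 1, 0, 4, 16, 9; Σd² = 30
ρ = 1 − 6·30/(5·24) = 1 − 180/120 = -0.500

-0.500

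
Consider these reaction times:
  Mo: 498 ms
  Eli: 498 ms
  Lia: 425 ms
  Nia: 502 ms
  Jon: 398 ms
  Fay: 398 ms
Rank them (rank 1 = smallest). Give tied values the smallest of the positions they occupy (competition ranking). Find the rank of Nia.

Sorted (ascending): 398, 398, 425, 498, 498, 502
The 2 values of 398 occupy positions 1–2 → each gets rank 1.
The 2 values of 498 occupy positions 4–5 → each gets rank 4.
Nia has value 502 ms → rank 6.

6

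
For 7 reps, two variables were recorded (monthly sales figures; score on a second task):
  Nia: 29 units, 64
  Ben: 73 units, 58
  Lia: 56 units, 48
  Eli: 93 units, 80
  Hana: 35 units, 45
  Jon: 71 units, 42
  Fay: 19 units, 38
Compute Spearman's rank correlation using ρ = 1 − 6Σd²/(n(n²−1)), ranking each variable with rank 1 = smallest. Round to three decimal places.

Ranks of variable 1: 2, 6, 4, 7, 3, 5, 1
Ranks of variable 2: 6, 5, 4, 7, 3, 2, 1
d = r₁ − r₂: -4, 1, 0, 0, 0, 3, 0
d²: 16, 1, 0, 0, 0, 9, 0; Σd² = 26
ρ = 1 − 6·26/(7·48) = 1 − 156/336 = 0.536

0.536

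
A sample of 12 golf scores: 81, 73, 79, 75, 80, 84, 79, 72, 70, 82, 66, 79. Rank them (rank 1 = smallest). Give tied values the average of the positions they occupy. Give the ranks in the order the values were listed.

Sorted (ascending): 66, 70, 72, 73, 75, 79, 79, 79, 80, 81, 82, 84
The 3 values of 79 occupy positions 6–8 → average rank 7.

10, 4, 7, 5, 9, 12, 7, 3, 2, 11, 1, 7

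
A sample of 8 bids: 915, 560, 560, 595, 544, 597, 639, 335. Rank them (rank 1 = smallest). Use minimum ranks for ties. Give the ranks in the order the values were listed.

8, 3, 3, 5, 2, 6, 7, 1

Sorted (ascending): 335, 544, 560, 560, 595, 597, 639, 915
The 2 values of 560 occupy positions 3–4 → each gets rank 3.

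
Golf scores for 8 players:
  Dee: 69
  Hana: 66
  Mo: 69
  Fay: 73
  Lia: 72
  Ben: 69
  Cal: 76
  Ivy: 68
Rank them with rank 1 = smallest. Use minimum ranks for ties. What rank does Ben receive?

3

Sorted (ascending): 66, 68, 69, 69, 69, 72, 73, 76
The 3 values of 69 occupy positions 3–5 → each gets rank 3.
Ben has value 69 → rank 3.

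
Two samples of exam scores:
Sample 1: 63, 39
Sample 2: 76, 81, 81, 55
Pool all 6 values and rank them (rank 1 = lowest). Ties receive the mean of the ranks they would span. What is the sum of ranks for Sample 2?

Sorted (ascending): 39, 55, 63, 76, 81, 81
The 2 values of 81 occupy positions 5–6 → average rank (5+6)/2 = 5.5.
Sample 2 values → pooled ranks: 76→4, 81→5.5, 81→5.5, 55→2
Rank sum = 4 + 5.5 + 5.5 + 2 = 17

17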